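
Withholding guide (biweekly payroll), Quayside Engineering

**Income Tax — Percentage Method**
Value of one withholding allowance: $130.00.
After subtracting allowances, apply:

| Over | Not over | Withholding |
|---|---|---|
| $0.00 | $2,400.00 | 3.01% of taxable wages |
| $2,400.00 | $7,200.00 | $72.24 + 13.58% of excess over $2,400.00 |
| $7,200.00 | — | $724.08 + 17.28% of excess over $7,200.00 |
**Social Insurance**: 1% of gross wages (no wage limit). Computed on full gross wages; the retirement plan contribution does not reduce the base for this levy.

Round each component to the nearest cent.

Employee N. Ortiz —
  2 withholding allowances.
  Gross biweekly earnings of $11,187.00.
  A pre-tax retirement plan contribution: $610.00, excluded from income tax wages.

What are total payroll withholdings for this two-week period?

$1,374.57

Income Tax: taxable = $11,187.00 − $610.00 − 2×$130.00 = $10,317.00
  $724.08 + 17.28% × ($10,317.00 − $7,200.00) = $724.08 + 17.28% × $3,117.00 = $1,262.70
Social Insurance: 1% × $11,187.00 = $111.87
Total: $1,262.70 + $111.87 = $1,374.57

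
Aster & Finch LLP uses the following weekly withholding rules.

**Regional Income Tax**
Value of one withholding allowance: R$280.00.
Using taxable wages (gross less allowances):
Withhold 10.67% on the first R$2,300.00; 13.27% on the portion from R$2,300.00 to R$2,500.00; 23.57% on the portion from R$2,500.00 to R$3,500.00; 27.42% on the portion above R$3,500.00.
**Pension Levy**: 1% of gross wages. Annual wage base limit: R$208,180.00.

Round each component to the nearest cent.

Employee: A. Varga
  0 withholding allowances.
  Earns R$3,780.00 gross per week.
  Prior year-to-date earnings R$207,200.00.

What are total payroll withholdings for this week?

Regional Income Tax: taxable = R$3,780.00
  R$507.65 + 27.42% × (R$3,780.00 − R$3,500.00) = R$507.65 + 27.42% × R$280.00 = R$584.43
Pension Levy: cap R$208,180.00 − YTD R$207,200.00 = R$980.00 subject; 1% × R$980.00 = R$9.80
Total: R$584.43 + R$9.80 = R$594.23

R$594.23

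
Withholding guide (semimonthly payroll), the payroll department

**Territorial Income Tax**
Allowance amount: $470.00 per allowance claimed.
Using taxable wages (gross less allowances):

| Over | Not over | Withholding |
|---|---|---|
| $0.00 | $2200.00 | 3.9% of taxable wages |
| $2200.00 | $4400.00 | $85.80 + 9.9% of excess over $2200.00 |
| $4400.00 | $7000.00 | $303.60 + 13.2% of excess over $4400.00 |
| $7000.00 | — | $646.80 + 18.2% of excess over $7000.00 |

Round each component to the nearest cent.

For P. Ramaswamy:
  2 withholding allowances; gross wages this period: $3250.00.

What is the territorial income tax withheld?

Territorial Income Tax: taxable = $3250.00 − 2×$470.00 = $2310.00
  $85.80 + 9.9% × ($2310.00 − $2200.00) = $85.80 + 9.9% × $110.00 = $96.69

$96.69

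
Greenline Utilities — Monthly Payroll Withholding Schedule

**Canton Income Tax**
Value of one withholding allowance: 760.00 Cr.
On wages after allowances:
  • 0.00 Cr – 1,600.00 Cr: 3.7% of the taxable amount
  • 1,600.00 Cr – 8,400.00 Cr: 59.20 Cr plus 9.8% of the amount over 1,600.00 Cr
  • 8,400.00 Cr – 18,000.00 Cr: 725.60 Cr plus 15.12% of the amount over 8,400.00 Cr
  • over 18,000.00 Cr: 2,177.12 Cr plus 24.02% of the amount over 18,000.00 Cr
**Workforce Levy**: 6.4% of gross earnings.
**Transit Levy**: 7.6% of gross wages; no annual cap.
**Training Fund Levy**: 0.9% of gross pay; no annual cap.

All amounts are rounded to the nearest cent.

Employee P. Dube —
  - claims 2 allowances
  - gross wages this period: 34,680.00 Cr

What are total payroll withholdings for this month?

10,985.87 Cr

Canton Income Tax: taxable = 34,680.00 Cr − 2×760.00 Cr = 33,160.00 Cr
  2,177.12 Cr + 24.02% × (33,160.00 Cr − 18,000.00 Cr) = 2,177.12 Cr + 24.02% × 15,160.00 Cr = 5,818.55 Cr
Workforce Levy: 6.4% × 34,680.00 Cr = 2,219.52 Cr
Transit Levy: 7.6% × 34,680.00 Cr = 2,635.68 Cr
Training Fund Levy: 0.9% × 34,680.00 Cr = 312.12 Cr
Total: 5,818.55 Cr + 2,219.52 Cr + 2,635.68 Cr + 312.12 Cr = 10,985.87 Cr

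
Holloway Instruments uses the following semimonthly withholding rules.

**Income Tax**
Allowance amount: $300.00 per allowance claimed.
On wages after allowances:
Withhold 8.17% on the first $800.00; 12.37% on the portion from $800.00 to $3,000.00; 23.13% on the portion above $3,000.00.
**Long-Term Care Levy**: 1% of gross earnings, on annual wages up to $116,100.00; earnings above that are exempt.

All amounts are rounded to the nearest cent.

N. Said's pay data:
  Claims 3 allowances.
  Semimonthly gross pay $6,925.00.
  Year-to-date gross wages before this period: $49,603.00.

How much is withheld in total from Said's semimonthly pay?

$1,106.43

Income Tax: taxable = $6,925.00 − 3×$300.00 = $6,025.00
  $337.50 + 23.13% × ($6,025.00 − $3,000.00) = $337.50 + 23.13% × $3,025.00 = $1,037.18
Long-Term Care Levy: 1% × $6,925.00 = $69.25
Total: $1,037.18 + $69.25 = $1,106.43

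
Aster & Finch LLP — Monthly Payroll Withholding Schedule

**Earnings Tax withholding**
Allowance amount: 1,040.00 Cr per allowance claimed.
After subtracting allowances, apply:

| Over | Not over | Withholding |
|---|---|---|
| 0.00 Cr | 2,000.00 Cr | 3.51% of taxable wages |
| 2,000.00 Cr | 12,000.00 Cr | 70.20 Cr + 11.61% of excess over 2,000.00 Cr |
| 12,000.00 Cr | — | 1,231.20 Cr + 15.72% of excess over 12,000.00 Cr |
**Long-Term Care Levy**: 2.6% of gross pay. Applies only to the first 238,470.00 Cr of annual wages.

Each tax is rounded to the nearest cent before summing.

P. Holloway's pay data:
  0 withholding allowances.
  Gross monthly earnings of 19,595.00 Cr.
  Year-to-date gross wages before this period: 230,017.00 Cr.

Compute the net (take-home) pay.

16,950.09 Cr

Earnings Tax: taxable = 19,595.00 Cr
  1,231.20 Cr + 15.72% × (19,595.00 Cr − 12,000.00 Cr) = 1,231.20 Cr + 15.72% × 7,595.00 Cr = 2,425.13 Cr
Long-Term Care Levy: cap 238,470.00 Cr − YTD 230,017.00 Cr = 8,453.00 Cr subject; 2.6% × 8,453.00 Cr = 219.78 Cr
Total withheld: 2,425.13 Cr + 219.78 Cr = 2,644.91 Cr
Net pay: 19,595.00 Cr − 2,644.91 Cr = 16,950.09 Cr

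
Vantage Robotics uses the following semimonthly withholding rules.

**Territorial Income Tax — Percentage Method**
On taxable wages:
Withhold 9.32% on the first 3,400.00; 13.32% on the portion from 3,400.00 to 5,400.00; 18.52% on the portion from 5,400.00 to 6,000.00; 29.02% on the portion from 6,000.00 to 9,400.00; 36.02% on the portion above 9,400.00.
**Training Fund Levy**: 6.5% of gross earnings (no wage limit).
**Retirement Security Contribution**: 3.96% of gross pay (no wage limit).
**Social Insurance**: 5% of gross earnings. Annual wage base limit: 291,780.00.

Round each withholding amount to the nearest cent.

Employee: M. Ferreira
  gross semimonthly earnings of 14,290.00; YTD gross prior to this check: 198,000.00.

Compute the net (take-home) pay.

8,638.31

Territorial Income Tax: taxable = 14,290.00
  1,681.08 + 36.02% × (14,290.00 − 9,400.00) = 1,681.08 + 36.02% × 4,890.00 = 3,442.46
Training Fund Levy: 6.5% × 14,290.00 = 928.85
Retirement Security Contribution: 3.96% × 14,290.00 = 565.88
Social Insurance: 5% × 14,290.00 = 714.50
Total withheld: 3,442.46 + 928.85 + 565.88 + 714.50 = 5,651.69
Net pay: 14,290.00 − 5,651.69 = 8,638.31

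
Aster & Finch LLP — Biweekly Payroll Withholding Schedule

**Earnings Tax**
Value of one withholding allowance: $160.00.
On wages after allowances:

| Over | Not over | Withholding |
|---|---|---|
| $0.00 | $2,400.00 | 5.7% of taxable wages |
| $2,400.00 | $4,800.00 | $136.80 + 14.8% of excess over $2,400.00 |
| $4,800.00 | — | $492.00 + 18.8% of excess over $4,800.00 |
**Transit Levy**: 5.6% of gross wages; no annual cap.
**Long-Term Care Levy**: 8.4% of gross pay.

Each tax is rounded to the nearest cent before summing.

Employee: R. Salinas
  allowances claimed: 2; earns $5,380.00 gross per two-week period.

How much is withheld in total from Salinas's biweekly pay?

$1,294.08

Earnings Tax: taxable = $5,380.00 − 2×$160.00 = $5,060.00
  $492.00 + 18.8% × ($5,060.00 − $4,800.00) = $492.00 + 18.8% × $260.00 = $540.88
Transit Levy: 5.6% × $5,380.00 = $301.28
Long-Term Care Levy: 8.4% × $5,380.00 = $451.92
Total: $540.88 + $301.28 + $451.92 = $1,294.08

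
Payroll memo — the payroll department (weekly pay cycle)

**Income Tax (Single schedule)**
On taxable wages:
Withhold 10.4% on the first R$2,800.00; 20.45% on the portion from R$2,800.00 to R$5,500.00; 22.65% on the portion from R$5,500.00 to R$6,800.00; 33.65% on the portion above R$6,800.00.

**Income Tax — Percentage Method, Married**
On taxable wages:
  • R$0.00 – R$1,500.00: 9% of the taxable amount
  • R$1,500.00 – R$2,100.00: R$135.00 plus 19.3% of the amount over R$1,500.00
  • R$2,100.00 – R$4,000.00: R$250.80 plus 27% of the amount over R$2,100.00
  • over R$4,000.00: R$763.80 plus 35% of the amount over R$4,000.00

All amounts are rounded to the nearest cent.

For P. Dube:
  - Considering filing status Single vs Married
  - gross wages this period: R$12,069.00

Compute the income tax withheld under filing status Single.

Income Tax (Single): taxable = R$12,069.00
  R$1,137.80 + 33.65% × (R$12,069.00 − R$6,800.00) = R$1,137.80 + 33.65% × R$5,269.00 = R$2,910.82

R$2,910.82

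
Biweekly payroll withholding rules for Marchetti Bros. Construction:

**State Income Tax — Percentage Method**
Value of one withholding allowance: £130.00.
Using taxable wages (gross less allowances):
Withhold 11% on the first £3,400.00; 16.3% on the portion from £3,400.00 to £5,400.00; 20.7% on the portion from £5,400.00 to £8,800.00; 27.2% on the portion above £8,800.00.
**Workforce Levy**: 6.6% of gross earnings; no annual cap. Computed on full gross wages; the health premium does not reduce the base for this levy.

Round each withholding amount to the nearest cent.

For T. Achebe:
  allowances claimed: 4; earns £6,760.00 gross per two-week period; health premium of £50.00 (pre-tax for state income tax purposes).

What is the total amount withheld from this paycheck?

£1,309.69

State Income Tax: taxable = £6,760.00 − £50.00 − 4×£130.00 = £6,190.00
  £700.00 + 20.7% × (£6,190.00 − £5,400.00) = £700.00 + 20.7% × £790.00 = £863.53
Workforce Levy: 6.6% × £6,760.00 = £446.16
Total: £863.53 + £446.16 = £1,309.69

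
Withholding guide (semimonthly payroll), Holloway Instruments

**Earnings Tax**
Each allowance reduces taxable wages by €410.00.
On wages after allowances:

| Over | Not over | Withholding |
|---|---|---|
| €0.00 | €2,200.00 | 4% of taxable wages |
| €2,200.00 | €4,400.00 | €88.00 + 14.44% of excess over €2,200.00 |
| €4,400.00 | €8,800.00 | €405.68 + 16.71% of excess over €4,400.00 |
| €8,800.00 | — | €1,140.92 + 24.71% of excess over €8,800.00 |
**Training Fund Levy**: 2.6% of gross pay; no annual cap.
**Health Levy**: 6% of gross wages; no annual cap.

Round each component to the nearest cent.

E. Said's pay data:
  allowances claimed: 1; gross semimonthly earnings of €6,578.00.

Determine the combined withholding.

Earnings Tax: taxable = €6,578.00 − 1×€410.00 = €6,168.00
  €405.68 + 16.71% × (€6,168.00 − €4,400.00) = €405.68 + 16.71% × €1,768.00 = €701.11
Training Fund Levy: 2.6% × €6,578.00 = €171.03
Health Levy: 6% × €6,578.00 = €394.68
Total: €701.11 + €171.03 + €394.68 = €1,266.82

€1,266.82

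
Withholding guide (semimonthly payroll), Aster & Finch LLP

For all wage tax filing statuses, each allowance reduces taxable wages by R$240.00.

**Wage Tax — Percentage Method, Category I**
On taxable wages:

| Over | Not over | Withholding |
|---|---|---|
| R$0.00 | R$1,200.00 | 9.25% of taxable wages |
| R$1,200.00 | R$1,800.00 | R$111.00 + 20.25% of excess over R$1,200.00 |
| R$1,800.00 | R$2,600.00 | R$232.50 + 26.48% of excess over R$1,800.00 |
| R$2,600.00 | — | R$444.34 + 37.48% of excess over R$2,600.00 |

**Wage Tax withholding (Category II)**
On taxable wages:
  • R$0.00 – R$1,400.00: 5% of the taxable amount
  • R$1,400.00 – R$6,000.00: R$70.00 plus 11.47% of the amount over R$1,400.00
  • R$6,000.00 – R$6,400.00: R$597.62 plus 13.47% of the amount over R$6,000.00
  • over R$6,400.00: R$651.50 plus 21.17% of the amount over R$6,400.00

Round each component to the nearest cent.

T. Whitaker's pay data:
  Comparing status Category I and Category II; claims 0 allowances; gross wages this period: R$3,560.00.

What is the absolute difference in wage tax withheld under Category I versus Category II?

Wage Tax (Category I): taxable = R$3,560.00
  R$444.34 + 37.48% × (R$3,560.00 − R$2,600.00) = R$444.34 + 37.48% × R$960.00 = R$804.15
Wage Tax (Category II): taxable = R$3,560.00
  R$70.00 + 11.47% × (R$3,560.00 − R$1,400.00) = R$70.00 + 11.47% × R$2,160.00 = R$317.75
Difference: |R$804.15 − R$317.75| = R$486.40 (higher under Category I)

R$486.40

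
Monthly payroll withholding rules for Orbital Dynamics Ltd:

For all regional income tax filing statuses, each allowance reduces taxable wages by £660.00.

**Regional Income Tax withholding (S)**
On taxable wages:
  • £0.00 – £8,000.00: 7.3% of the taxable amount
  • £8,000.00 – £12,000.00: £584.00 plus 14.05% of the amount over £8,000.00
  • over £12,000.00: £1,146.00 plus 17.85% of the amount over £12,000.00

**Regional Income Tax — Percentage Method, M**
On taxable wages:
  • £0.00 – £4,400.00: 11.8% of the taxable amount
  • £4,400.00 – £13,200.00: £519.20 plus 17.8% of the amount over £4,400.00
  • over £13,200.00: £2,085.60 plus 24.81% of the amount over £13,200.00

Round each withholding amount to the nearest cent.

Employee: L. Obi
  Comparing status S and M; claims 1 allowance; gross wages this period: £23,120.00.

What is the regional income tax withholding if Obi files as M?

£4,383.01

Regional Income Tax (M): taxable = £23,120.00 − 1×£660.00 = £22,460.00
  £2,085.60 + 24.81% × (£22,460.00 − £13,200.00) = £2,085.60 + 24.81% × £9,260.00 = £4,383.01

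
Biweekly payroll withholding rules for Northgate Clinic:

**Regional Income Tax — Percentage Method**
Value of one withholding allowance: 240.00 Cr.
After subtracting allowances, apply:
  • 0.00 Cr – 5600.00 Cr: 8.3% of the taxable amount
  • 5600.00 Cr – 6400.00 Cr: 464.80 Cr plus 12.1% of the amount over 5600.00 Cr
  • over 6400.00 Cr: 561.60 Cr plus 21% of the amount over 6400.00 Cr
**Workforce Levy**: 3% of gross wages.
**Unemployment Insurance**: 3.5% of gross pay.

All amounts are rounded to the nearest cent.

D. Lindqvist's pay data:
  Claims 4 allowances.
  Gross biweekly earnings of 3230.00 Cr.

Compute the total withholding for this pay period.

398.36 Cr

Regional Income Tax: taxable = 3230.00 Cr − 4×240.00 Cr = 2270.00 Cr
  8.3% × 2270.00 Cr = 188.41 Cr
Workforce Levy: 3% × 3230.00 Cr = 96.90 Cr
Unemployment Insurance: 3.5% × 3230.00 Cr = 113.05 Cr
Total: 188.41 Cr + 96.90 Cr + 113.05 Cr = 398.36 Cr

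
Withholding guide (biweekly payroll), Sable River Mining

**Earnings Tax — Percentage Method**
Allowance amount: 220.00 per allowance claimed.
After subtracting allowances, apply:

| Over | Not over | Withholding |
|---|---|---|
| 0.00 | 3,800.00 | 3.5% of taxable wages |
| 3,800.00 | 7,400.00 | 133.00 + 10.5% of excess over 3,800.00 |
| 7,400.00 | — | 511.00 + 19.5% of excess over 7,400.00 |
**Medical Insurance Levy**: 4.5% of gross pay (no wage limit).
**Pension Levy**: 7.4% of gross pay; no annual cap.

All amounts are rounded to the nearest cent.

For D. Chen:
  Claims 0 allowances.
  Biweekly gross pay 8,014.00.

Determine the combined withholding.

Earnings Tax: taxable = 8,014.00
  511.00 + 19.5% × (8,014.00 − 7,400.00) = 511.00 + 19.5% × 614.00 = 630.73
Medical Insurance Levy: 4.5% × 8,014.00 = 360.63
Pension Levy: 7.4% × 8,014.00 = 593.04
Total: 630.73 + 360.63 + 593.04 = 1,584.40

1,584.40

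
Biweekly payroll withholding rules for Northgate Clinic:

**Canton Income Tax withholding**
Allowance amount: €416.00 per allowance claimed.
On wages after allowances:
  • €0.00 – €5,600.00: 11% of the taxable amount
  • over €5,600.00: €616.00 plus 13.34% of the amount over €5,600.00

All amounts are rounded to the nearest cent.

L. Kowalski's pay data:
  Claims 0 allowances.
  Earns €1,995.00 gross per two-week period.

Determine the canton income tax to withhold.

€219.45

Canton Income Tax: taxable = €1,995.00
  11% × €1,995.00 = €219.45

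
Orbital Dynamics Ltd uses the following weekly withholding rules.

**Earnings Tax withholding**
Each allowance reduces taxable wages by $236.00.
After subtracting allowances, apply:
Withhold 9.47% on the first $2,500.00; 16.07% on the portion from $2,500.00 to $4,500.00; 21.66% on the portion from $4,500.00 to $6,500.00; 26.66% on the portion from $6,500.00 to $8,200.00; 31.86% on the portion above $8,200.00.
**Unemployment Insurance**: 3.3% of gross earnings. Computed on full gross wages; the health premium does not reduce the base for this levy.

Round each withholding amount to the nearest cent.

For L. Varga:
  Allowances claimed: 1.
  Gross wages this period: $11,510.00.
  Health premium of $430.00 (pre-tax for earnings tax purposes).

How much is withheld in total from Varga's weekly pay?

Earnings Tax: taxable = $11,510.00 − $430.00 − 1×$236.00 = $10,844.00
  $1,444.57 + 31.86% × ($10,844.00 − $8,200.00) = $1,444.57 + 31.86% × $2,644.00 = $2,286.95
Unemployment Insurance: 3.3% × $11,510.00 = $379.83
Total: $2,286.95 + $379.83 = $2,666.78

$2,666.78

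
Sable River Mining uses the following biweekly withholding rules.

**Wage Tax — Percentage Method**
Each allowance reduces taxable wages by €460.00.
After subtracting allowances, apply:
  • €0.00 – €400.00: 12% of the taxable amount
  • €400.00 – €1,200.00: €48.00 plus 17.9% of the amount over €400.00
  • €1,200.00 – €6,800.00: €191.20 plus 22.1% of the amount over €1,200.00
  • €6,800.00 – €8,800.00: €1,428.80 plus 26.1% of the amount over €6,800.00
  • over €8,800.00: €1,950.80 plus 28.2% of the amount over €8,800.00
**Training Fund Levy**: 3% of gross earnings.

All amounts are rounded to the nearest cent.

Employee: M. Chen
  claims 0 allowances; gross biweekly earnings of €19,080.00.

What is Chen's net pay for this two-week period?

Wage Tax: taxable = €19,080.00
  €1,950.80 + 28.2% × (€19,080.00 − €8,800.00) = €1,950.80 + 28.2% × €10,280.00 = €4,849.76
Training Fund Levy: 3% × €19,080.00 = €572.40
Total withheld: €4,849.76 + €572.40 = €5,422.16
Net pay: €19,080.00 − €5,422.16 = €13,657.84

€13,657.84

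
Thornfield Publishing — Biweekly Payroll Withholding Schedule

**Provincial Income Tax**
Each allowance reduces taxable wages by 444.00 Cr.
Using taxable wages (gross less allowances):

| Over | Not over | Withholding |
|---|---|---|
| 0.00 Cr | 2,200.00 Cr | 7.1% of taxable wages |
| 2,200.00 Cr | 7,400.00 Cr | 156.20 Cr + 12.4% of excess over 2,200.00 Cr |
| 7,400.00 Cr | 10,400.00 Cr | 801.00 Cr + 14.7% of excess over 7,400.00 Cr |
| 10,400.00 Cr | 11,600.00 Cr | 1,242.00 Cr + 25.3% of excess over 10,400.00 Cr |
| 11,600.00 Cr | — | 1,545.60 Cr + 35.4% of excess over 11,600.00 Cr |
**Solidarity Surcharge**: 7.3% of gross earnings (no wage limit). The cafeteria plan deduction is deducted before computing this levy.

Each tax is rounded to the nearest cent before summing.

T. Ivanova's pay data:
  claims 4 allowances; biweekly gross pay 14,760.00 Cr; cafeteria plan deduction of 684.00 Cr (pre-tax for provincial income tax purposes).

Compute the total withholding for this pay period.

2,820.95 Cr

Provincial Income Tax: taxable = 14,760.00 Cr − 684.00 Cr − 4×444.00 Cr = 12,300.00 Cr
  1,545.60 Cr + 35.4% × (12,300.00 Cr − 11,600.00 Cr) = 1,545.60 Cr + 35.4% × 700.00 Cr = 1,793.40 Cr
Solidarity Surcharge: 7.3% × 14,076.00 Cr = 1,027.55 Cr
Total: 1,793.40 Cr + 1,027.55 Cr = 2,820.95 Cr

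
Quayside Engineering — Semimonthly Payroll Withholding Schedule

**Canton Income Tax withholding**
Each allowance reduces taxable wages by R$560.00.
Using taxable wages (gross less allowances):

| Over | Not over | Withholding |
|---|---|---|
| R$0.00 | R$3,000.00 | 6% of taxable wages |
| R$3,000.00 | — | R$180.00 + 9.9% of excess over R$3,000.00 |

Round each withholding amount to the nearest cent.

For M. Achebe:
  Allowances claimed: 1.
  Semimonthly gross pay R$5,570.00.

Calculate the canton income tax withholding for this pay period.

R$378.99

Canton Income Tax: taxable = R$5,570.00 − 1×R$560.00 = R$5,010.00
  R$180.00 + 9.9% × (R$5,010.00 − R$3,000.00) = R$180.00 + 9.9% × R$2,010.00 = R$378.99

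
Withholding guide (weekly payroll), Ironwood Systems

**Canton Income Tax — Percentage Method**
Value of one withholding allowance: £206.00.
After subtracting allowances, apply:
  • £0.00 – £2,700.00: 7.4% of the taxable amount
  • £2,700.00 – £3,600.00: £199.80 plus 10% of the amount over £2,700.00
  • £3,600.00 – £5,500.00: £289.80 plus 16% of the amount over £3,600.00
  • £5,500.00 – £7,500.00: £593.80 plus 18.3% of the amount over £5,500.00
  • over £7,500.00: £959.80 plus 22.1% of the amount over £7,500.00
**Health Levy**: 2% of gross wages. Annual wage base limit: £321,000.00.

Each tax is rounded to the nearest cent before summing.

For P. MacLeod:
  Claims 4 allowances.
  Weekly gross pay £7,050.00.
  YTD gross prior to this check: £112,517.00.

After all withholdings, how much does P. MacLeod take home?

£6,182.34

Canton Income Tax: taxable = £7,050.00 − 4×£206.00 = £6,226.00
  £593.80 + 18.3% × (£6,226.00 − £5,500.00) = £593.80 + 18.3% × £726.00 = £726.66
Health Levy: 2% × £7,050.00 = £141.00
Total withheld: £726.66 + £141.00 = £867.66
Net pay: £7,050.00 − £867.66 = £6,182.34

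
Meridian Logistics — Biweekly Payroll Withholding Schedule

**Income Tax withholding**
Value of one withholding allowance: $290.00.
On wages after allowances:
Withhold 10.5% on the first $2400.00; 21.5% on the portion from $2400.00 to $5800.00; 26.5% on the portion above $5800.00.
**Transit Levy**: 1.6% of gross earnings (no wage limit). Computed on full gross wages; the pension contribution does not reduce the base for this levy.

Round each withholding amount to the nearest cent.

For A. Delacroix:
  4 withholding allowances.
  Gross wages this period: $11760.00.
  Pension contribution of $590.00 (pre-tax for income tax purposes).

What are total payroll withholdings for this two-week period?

$2286.81

Income Tax: taxable = $11760.00 − $590.00 − 4×$290.00 = $10010.00
  $983.00 + 26.5% × ($10010.00 − $5800.00) = $983.00 + 26.5% × $4210.00 = $2098.65
Transit Levy: 1.6% × $11760.00 = $188.16
Total: $2098.65 + $188.16 = $2286.81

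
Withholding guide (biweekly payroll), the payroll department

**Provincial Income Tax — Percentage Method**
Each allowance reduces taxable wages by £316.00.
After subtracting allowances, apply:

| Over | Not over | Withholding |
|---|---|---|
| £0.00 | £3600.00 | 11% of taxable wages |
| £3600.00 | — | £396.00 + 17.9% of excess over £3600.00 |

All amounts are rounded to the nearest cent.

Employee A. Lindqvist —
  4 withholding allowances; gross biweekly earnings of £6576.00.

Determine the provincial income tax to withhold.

Provincial Income Tax: taxable = £6576.00 − 4×£316.00 = £5312.00
  £396.00 + 17.9% × (£5312.00 − £3600.00) = £396.00 + 17.9% × £1712.00 = £702.45

£702.45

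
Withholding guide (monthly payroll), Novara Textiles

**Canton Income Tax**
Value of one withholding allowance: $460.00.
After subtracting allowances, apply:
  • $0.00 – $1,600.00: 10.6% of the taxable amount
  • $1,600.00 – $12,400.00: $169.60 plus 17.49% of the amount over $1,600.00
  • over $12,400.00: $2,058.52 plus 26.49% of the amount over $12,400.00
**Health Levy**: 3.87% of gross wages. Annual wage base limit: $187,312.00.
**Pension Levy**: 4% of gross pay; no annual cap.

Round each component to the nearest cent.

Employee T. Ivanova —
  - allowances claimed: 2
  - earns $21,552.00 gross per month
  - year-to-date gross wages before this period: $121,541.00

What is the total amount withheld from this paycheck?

$5,935.32

Canton Income Tax: taxable = $21,552.00 − 2×$460.00 = $20,632.00
  $2,058.52 + 26.49% × ($20,632.00 − $12,400.00) = $2,058.52 + 26.49% × $8,232.00 = $4,239.18
Health Levy: 3.87% × $21,552.00 = $834.06
Pension Levy: 4% × $21,552.00 = $862.08
Total: $4,239.18 + $834.06 + $862.08 = $5,935.32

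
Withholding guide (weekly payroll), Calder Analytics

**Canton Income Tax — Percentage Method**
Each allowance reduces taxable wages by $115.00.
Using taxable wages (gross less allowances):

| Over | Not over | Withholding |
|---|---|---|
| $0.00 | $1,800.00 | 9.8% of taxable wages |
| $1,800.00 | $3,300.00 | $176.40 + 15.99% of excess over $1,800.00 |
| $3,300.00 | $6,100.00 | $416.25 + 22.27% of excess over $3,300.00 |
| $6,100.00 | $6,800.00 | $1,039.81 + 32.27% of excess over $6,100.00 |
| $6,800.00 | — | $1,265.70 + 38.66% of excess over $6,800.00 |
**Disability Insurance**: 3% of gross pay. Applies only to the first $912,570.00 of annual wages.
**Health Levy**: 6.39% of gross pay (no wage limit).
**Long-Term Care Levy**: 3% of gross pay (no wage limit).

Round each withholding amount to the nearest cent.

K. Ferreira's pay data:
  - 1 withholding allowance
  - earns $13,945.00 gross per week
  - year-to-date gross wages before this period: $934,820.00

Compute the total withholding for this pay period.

Canton Income Tax: taxable = $13,945.00 − 1×$115.00 = $13,830.00
  $1,265.70 + 38.66% × ($13,830.00 − $6,800.00) = $1,265.70 + 38.66% × $7,030.00 = $3,983.50
Disability Insurance: YTD $934,820.00 ≥ cap $912,570.00 → $0.00
Health Levy: 6.39% × $13,945.00 = $891.09
Long-Term Care Levy: 3% × $13,945.00 = $418.35
Total: $3,983.50 + $0.00 + $891.09 + $418.35 = $5,292.94

$5,292.94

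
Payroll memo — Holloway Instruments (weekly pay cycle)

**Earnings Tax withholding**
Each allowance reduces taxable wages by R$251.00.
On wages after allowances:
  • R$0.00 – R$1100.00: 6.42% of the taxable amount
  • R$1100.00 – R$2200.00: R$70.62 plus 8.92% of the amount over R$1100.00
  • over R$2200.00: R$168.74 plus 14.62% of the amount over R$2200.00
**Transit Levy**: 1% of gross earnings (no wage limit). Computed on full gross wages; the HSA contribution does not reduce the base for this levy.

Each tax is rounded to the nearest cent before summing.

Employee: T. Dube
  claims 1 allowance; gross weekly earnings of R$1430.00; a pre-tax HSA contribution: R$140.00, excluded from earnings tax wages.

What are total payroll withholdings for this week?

Earnings Tax: taxable = R$1430.00 − R$140.00 − 1×R$251.00 = R$1039.00
  6.42% × R$1039.00 = R$66.70
Transit Levy: 1% × R$1430.00 = R$14.30
Total: R$66.70 + R$14.30 = R$81.00

R$81.00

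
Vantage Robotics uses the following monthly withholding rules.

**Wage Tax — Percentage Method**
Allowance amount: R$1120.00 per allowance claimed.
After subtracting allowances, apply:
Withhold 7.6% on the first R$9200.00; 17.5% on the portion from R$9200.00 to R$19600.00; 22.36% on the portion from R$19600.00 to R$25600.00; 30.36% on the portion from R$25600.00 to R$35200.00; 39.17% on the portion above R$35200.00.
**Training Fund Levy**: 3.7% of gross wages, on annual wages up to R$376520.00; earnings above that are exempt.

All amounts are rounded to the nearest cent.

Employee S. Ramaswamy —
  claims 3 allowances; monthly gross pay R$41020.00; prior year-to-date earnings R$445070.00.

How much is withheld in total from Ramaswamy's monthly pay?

R$7738.94

Wage Tax: taxable = R$41020.00 − 3×R$1120.00 = R$37660.00
  R$6775.36 + 39.17% × (R$37660.00 − R$35200.00) = R$6775.36 + 39.17% × R$2460.00 = R$7738.94
Training Fund Levy: YTD R$445070.00 ≥ cap R$376520.00 → R$0.00
Total: R$7738.94 + R$0.00 = R$7738.94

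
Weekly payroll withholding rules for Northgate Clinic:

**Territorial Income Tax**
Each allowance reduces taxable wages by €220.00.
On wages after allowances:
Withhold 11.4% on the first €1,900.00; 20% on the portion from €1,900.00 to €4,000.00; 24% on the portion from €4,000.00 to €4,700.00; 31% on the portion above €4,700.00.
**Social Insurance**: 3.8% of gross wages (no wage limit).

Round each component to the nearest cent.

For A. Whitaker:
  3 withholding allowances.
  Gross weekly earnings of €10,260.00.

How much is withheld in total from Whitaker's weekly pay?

Territorial Income Tax: taxable = €10,260.00 − 3×€220.00 = €9,600.00
  €804.60 + 31% × (€9,600.00 − €4,700.00) = €804.60 + 31% × €4,900.00 = €2,323.60
Social Insurance: 3.8% × €10,260.00 = €389.88
Total: €2,323.60 + €389.88 = €2,713.48

€2,713.48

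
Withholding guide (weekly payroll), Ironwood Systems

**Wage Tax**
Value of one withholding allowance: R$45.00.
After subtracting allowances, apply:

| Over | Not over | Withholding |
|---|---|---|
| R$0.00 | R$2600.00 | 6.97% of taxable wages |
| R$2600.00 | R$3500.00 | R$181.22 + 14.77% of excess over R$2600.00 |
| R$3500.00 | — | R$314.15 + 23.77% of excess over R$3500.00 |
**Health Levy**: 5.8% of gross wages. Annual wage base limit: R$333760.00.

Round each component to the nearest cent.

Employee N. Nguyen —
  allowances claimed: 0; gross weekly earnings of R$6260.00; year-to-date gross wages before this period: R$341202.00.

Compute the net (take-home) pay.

Wage Tax: taxable = R$6260.00
  R$314.15 + 23.77% × (R$6260.00 − R$3500.00) = R$314.15 + 23.77% × R$2760.00 = R$970.20
Health Levy: YTD R$341202.00 ≥ cap R$333760.00 → R$0.00
Total withheld: R$970.20 + R$0.00 = R$970.20
Net pay: R$6260.00 − R$970.20 = R$5289.80

R$5289.80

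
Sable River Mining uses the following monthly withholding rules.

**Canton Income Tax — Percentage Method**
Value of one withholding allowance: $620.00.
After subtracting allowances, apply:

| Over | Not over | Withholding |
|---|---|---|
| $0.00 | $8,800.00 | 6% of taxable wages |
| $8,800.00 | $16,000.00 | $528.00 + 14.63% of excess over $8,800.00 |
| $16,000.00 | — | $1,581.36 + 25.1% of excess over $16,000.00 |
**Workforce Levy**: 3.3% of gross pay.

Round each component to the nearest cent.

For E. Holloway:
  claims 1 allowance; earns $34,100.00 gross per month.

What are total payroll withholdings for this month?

$7,094.14

Canton Income Tax: taxable = $34,100.00 − 1×$620.00 = $33,480.00
  $1,581.36 + 25.1% × ($33,480.00 − $16,000.00) = $1,581.36 + 25.1% × $17,480.00 = $5,968.84
Workforce Levy: 3.3% × $34,100.00 = $1,125.30
Total: $5,968.84 + $1,125.30 = $7,094.14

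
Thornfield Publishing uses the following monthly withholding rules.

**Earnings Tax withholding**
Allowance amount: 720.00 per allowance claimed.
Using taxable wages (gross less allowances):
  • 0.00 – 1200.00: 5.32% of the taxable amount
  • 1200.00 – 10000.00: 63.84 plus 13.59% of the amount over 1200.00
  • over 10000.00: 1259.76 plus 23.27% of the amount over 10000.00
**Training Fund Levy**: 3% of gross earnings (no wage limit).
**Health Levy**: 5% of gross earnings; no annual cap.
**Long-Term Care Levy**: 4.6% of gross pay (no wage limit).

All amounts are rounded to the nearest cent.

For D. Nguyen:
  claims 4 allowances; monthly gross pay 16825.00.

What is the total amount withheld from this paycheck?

4297.71

Earnings Tax: taxable = 16825.00 − 4×720.00 = 13945.00
  1259.76 + 23.27% × (13945.00 − 10000.00) = 1259.76 + 23.27% × 3945.00 = 2177.76
Training Fund Levy: 3% × 16825.00 = 504.75
Health Levy: 5% × 16825.00 = 841.25
Long-Term Care Levy: 4.6% × 16825.00 = 773.95
Total: 2177.76 + 504.75 + 841.25 + 773.95 = 4297.71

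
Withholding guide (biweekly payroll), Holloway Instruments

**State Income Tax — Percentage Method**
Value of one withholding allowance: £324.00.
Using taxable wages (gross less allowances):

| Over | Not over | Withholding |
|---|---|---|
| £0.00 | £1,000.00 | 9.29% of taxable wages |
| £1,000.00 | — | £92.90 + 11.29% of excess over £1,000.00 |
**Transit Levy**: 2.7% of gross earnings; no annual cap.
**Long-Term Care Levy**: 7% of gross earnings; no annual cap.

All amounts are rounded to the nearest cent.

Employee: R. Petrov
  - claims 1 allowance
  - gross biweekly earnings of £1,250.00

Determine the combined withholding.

State Income Tax: taxable = £1,250.00 − 1×£324.00 = £926.00
  9.29% × £926.00 = £86.03
Transit Levy: 2.7% × £1,250.00 = £33.75
Long-Term Care Levy: 7% × £1,250.00 = £87.50
Total: £86.03 + £33.75 + £87.50 = £207.28

£207.28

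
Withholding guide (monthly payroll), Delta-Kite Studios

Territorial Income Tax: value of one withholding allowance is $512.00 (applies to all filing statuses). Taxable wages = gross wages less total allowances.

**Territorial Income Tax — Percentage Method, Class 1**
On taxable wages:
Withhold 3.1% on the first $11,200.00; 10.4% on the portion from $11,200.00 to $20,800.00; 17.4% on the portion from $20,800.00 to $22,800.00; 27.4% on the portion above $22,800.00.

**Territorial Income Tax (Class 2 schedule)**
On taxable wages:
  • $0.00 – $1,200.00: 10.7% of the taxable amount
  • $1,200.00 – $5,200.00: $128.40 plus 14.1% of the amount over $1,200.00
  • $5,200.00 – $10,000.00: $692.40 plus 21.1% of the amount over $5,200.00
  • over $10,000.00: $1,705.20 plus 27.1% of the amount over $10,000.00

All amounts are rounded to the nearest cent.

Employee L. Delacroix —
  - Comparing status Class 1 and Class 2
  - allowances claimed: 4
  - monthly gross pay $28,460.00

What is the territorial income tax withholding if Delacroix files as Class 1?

Territorial Income Tax (Class 1): taxable = $28,460.00 − 4×$512.00 = $26,412.00
  $1,693.60 + 27.4% × ($26,412.00 − $22,800.00) = $1,693.60 + 27.4% × $3,612.00 = $2,683.29

$2,683.29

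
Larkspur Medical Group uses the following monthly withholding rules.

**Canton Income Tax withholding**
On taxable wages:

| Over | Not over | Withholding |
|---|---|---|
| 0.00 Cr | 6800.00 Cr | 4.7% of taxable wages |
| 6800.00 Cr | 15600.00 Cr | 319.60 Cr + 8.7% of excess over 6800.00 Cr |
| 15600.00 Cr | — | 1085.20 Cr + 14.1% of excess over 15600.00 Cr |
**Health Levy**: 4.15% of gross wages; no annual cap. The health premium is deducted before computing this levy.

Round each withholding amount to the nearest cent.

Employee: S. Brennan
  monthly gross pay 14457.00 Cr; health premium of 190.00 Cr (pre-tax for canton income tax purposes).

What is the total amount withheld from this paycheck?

1561.31 Cr

Canton Income Tax: taxable = 14457.00 Cr − 190.00 Cr = 14267.00 Cr
  319.60 Cr + 8.7% × (14267.00 Cr − 6800.00 Cr) = 319.60 Cr + 8.7% × 7467.00 Cr = 969.23 Cr
Health Levy: 4.15% × 14267.00 Cr = 592.08 Cr
Total: 969.23 Cr + 592.08 Cr = 1561.31 Cr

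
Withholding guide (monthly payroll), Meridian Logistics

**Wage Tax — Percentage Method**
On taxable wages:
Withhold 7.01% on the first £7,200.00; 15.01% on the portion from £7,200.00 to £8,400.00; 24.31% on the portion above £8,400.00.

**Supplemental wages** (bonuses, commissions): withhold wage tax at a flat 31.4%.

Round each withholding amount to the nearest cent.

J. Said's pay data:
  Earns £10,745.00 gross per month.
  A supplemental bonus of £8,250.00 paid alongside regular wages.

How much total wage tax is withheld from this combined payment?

Wage Tax: taxable = £10,745.00
  £684.84 + 24.31% × (£10,745.00 − £8,400.00) = £684.84 + 24.31% × £2,345.00 = £1,254.91
Supplemental (31.4% flat on bonus): 31.4% × £8,250.00 = £2,590.50
Total wage tax: £1,254.91 + £2,590.50 = £3,845.41

£3,845.41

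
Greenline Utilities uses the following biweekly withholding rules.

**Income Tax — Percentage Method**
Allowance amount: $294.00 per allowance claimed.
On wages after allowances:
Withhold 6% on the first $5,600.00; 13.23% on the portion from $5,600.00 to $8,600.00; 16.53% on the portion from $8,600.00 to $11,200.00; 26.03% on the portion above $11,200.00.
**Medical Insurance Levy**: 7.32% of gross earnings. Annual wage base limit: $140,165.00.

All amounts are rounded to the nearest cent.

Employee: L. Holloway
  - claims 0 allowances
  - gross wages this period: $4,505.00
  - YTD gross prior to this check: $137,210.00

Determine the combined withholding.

Income Tax: taxable = $4,505.00
  6% × $4,505.00 = $270.30
Medical Insurance Levy: cap $140,165.00 − YTD $137,210.00 = $2,955.00 subject; 7.32% × $2,955.00 = $216.31
Total: $270.30 + $216.31 = $486.61

$486.61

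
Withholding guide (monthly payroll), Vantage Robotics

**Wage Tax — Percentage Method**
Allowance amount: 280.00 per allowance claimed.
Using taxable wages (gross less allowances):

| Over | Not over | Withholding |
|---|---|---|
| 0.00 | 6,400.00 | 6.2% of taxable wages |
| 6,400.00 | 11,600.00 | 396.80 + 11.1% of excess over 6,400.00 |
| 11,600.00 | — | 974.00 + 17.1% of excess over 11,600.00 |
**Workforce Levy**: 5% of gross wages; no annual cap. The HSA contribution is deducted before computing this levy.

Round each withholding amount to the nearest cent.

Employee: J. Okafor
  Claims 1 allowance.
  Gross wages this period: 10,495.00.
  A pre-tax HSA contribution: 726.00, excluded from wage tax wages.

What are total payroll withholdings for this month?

Wage Tax: taxable = 10,495.00 − 726.00 − 1×280.00 = 9,489.00
  396.80 + 11.1% × (9,489.00 − 6,400.00) = 396.80 + 11.1% × 3,089.00 = 739.68
Workforce Levy: 5% × 9,769.00 = 488.45
Total: 739.68 + 488.45 = 1,228.13

1,228.13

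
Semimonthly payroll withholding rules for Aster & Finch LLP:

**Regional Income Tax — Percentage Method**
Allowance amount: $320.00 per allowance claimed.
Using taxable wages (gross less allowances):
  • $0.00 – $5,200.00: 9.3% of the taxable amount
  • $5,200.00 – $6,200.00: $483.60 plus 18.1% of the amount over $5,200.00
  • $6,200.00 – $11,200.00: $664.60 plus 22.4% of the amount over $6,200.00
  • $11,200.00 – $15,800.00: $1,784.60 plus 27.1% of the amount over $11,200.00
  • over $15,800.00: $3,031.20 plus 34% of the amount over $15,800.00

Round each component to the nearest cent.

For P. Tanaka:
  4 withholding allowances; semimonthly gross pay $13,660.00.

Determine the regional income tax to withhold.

Regional Income Tax: taxable = $13,660.00 − 4×$320.00 = $12,380.00
  $1,784.60 + 27.1% × ($12,380.00 − $11,200.00) = $1,784.60 + 27.1% × $1,180.00 = $2,104.38

$2,104.38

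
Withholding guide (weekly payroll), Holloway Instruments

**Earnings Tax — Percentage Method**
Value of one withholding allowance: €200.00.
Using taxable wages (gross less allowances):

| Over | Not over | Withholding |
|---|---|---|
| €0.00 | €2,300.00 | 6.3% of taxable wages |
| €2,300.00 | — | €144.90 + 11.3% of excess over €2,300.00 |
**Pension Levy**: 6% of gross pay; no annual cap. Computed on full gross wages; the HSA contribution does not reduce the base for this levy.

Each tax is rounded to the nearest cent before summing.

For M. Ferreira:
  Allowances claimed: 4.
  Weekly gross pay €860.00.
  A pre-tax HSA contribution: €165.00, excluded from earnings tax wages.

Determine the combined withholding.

Earnings Tax: taxable = €860.00 − €165.00 − 4×€200.00 = €-105.00
  Taxable ≤ 0 → €0.00
Pension Levy: 6% × €860.00 = €51.60
Total: €0.00 + €51.60 = €51.60

€51.60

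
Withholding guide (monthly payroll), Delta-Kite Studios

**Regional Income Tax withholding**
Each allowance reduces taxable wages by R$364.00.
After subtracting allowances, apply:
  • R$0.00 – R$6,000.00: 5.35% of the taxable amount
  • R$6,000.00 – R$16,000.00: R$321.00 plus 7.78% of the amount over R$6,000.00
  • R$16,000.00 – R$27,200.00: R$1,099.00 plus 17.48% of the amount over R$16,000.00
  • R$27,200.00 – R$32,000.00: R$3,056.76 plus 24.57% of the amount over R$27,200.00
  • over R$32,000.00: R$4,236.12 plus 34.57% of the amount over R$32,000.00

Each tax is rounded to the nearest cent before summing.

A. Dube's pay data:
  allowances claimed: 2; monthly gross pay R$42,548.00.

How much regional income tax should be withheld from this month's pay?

R$7,630.89

Regional Income Tax: taxable = R$42,548.00 − 2×R$364.00 = R$41,820.00
  R$4,236.12 + 34.57% × (R$41,820.00 − R$32,000.00) = R$4,236.12 + 34.57% × R$9,820.00 = R$7,630.89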